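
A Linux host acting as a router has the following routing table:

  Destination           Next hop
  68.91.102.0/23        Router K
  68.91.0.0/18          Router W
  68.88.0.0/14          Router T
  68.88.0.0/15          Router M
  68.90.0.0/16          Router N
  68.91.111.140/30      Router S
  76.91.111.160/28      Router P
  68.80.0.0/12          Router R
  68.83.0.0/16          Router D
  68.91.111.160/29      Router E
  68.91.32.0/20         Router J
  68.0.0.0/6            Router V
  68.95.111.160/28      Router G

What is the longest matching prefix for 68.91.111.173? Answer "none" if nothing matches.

68.88.0.0/14

Entries matching 68.91.111.173:
  68.0.0.0/6 (68.0.0.0 - 71.255.255.255)
  68.80.0.0/12 (68.80.0.0 - 68.95.255.255)
  68.88.0.0/14 (68.88.0.0 - 68.91.255.255)
Most specific is 68.88.0.0/14.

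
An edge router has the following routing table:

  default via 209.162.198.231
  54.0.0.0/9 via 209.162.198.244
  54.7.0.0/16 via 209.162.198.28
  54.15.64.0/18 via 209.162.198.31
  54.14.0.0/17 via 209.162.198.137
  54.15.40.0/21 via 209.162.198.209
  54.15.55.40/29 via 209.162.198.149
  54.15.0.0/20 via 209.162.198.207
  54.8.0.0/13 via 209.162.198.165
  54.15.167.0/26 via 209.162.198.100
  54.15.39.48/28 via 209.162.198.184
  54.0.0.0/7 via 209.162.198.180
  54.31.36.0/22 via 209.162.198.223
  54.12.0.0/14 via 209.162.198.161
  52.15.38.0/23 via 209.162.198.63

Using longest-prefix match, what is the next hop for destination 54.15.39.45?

209.162.198.161

Routes whose prefix contains 54.15.39.45:
  0.0.0.0/0 (default, matches everything) -> 209.162.198.231
  54.0.0.0/7 (54.0.0.0 - 55.255.255.255) -> 209.162.198.180
  54.0.0.0/9 (54.0.0.0 - 54.127.255.255) -> 209.162.198.244
  54.8.0.0/13 (54.8.0.0 - 54.15.255.255) -> 209.162.198.165
  54.12.0.0/14 (54.12.0.0 - 54.15.255.255) -> 209.162.198.161
More-specific entries that do NOT match:
  54.15.55.40/29 (54.15.55.40 - 54.15.55.47) does not contain 54.15.39.45
  54.15.39.48/28 (54.15.39.48 - 54.15.39.63) does not contain 54.15.39.45
  54.15.167.0/26 (54.15.167.0 - 54.15.167.63) does not contain 54.15.39.45
  52.15.38.0/23 (52.15.38.0 - 52.15.39.255) does not contain 54.15.39.45
  54.31.36.0/22 (54.31.36.0 - 54.31.39.255) does not contain 54.15.39.45
  54.15.40.0/21 (54.15.40.0 - 54.15.47.255) does not contain 54.15.39.45
  54.15.0.0/20 (54.15.0.0 - 54.15.15.255) does not contain 54.15.39.45
  54.15.64.0/18 (54.15.64.0 - 54.15.127.255) does not contain 54.15.39.45
  54.14.0.0/17 (54.14.0.0 - 54.14.127.255) does not contain 54.15.39.45
  54.7.0.0/16 (54.7.0.0 - 54.7.255.255) does not contain 54.15.39.45
Longest matching prefix is /14 -> next hop 209.162.198.161.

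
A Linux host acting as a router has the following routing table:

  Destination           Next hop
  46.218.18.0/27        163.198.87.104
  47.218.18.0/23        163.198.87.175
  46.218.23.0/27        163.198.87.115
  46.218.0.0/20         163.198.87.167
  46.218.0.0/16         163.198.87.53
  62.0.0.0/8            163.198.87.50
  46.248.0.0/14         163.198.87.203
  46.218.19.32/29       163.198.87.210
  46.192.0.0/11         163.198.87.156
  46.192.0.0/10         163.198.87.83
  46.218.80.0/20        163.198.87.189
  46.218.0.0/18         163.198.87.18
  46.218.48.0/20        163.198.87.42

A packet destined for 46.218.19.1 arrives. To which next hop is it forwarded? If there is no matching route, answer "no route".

Routes whose prefix contains 46.218.19.1:
  46.192.0.0/10 (46.192.0.0 - 46.255.255.255) -> 163.198.87.83
  46.192.0.0/11 (46.192.0.0 - 46.223.255.255) -> 163.198.87.156
  46.218.0.0/16 (46.218.0.0 - 46.218.255.255) -> 163.198.87.53
  46.218.0.0/18 (46.218.0.0 - 46.218.63.255) -> 163.198.87.18
More-specific entries that do NOT match:
  46.218.19.32/29 (46.218.19.32 - 46.218.19.39) does not contain 46.218.19.1
  46.218.18.0/27 (46.218.18.0 - 46.218.18.31) does not contain 46.218.19.1
  46.218.23.0/27 (46.218.23.0 - 46.218.23.31) does not contain 46.218.19.1
  47.218.18.0/23 (47.218.18.0 - 47.218.19.255) does not contain 46.218.19.1
  46.218.0.0/20 (46.218.0.0 - 46.218.15.255) does not contain 46.218.19.1
  46.218.80.0/20 (46.218.80.0 - 46.218.95.255) does not contain 46.218.19.1
  46.218.48.0/20 (46.218.48.0 - 46.218.63.255) does not contain 46.218.19.1
Longest matching prefix is /18 -> next hop 163.198.87.18.

163.198.87.18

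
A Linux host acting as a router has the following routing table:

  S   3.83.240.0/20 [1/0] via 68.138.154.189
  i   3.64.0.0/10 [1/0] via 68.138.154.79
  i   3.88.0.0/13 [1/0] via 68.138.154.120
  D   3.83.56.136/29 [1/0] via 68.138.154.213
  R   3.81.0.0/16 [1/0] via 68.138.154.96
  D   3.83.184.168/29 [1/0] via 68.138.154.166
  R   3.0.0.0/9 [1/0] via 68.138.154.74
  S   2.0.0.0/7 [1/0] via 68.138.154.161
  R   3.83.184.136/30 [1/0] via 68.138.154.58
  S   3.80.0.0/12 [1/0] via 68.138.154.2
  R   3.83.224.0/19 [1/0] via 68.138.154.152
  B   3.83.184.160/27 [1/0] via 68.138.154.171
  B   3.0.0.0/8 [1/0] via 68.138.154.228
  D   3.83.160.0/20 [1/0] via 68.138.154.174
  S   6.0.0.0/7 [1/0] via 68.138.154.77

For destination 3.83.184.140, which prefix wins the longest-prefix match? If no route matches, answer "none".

3.80.0.0/12

Entries matching 3.83.184.140:
  2.0.0.0/7 (2.0.0.0 - 3.255.255.255)
  3.0.0.0/8 (3.0.0.0 - 3.255.255.255)
  3.0.0.0/9 (3.0.0.0 - 3.127.255.255)
  3.64.0.0/10 (3.64.0.0 - 3.127.255.255)
  3.80.0.0/12 (3.80.0.0 - 3.95.255.255)
Most specific is 3.80.0.0/12.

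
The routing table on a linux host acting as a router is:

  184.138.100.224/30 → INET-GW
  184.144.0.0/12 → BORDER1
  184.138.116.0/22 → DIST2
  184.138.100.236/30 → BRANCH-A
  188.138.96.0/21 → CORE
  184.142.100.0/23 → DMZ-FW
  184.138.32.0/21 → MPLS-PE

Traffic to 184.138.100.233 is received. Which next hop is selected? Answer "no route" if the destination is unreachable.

No entry's prefix contains 184.138.100.233; there is no default route.

no route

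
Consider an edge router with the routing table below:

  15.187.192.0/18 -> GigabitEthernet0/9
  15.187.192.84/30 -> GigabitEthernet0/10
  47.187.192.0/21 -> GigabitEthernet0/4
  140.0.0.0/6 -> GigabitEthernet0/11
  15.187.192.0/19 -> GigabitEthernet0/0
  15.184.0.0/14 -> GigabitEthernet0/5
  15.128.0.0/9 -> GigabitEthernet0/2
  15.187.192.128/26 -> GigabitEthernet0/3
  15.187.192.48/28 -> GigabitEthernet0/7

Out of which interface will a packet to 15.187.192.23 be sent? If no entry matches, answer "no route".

GigabitEthernet0/0

Routes whose prefix contains 15.187.192.23:
  15.128.0.0/9 (15.128.0.0 - 15.255.255.255) -> GigabitEthernet0/2
  15.184.0.0/14 (15.184.0.0 - 15.187.255.255) -> GigabitEthernet0/5
  15.187.192.0/18 (15.187.192.0 - 15.187.255.255) -> GigabitEthernet0/9
  15.187.192.0/19 (15.187.192.0 - 15.187.223.255) -> GigabitEthernet0/0
More-specific entries that do NOT match:
  15.187.192.84/30 (15.187.192.84 - 15.187.192.87) does not contain 15.187.192.23
  15.187.192.48/28 (15.187.192.48 - 15.187.192.63) does not contain 15.187.192.23
  15.187.192.128/26 (15.187.192.128 - 15.187.192.191) does not contain 15.187.192.23
  47.187.192.0/21 (47.187.192.0 - 47.187.199.255) does not contain 15.187.192.23
Longest matching prefix is /19 -> interface GigabitEthernet0/0.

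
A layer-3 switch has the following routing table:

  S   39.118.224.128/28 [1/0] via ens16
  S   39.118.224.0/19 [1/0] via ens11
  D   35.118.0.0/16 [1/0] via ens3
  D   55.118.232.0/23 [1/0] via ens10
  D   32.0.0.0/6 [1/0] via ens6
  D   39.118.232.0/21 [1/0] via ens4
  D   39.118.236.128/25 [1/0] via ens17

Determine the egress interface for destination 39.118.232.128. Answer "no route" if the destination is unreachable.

ens4

Routes whose prefix contains 39.118.232.128:
  39.118.224.0/19 (39.118.224.0 - 39.118.255.255) -> ens11
  39.118.232.0/21 (39.118.232.0 - 39.118.239.255) -> ens4
More-specific entries that do NOT match:
  39.118.224.128/28 (39.118.224.128 - 39.118.224.143) does not contain 39.118.232.128
  39.118.236.128/25 (39.118.236.128 - 39.118.236.255) does not contain 39.118.232.128
  55.118.232.0/23 (55.118.232.0 - 55.118.233.255) does not contain 39.118.232.128
Longest matching prefix is /21 -> interface ens4.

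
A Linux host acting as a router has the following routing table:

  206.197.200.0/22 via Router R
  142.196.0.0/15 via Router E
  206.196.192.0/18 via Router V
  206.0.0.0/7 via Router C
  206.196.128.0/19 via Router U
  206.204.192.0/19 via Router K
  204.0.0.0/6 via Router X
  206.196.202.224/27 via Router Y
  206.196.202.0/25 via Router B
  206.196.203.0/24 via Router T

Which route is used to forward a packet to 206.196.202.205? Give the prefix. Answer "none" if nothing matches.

Entries matching 206.196.202.205:
  204.0.0.0/6 (204.0.0.0 - 207.255.255.255)
  206.0.0.0/7 (206.0.0.0 - 207.255.255.255)
  206.196.192.0/18 (206.196.192.0 - 206.196.255.255)
Most specific is 206.196.192.0/18.

206.196.192.0/18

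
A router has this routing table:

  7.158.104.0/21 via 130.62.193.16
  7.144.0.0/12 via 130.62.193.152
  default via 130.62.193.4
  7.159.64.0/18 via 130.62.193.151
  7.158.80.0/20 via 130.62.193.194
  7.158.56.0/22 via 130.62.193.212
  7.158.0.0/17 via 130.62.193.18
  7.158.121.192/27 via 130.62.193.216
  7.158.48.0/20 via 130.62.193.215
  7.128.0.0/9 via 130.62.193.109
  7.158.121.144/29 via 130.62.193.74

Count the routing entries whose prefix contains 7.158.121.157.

Prefixes containing 7.158.121.157:
  0.0.0.0/0 (default, matches everything)
  7.128.0.0/9 (7.128.0.0 - 7.255.255.255)
  7.144.0.0/12 (7.144.0.0 - 7.159.255.255)
  7.158.0.0/17 (7.158.0.0 - 7.158.127.255)
Total matching entries: 4.

4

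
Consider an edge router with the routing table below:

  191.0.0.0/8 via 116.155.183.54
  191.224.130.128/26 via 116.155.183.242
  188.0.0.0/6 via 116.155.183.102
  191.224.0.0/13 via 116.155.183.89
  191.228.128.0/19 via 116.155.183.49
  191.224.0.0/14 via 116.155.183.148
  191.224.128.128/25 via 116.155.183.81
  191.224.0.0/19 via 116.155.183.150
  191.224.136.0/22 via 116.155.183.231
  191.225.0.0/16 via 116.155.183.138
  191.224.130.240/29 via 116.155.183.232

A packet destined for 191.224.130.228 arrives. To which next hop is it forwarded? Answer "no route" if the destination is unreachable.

Routes whose prefix contains 191.224.130.228:
  188.0.0.0/6 (188.0.0.0 - 191.255.255.255) -> 116.155.183.102
  191.0.0.0/8 (191.0.0.0 - 191.255.255.255) -> 116.155.183.54
  191.224.0.0/13 (191.224.0.0 - 191.231.255.255) -> 116.155.183.89
  191.224.0.0/14 (191.224.0.0 - 191.227.255.255) -> 116.155.183.148
More-specific entries that do NOT match:
  191.224.130.240/29 (191.224.130.240 - 191.224.130.247) does not contain 191.224.130.228
  191.224.130.128/26 (191.224.130.128 - 191.224.130.191) does not contain 191.224.130.228
  191.224.128.128/25 (191.224.128.128 - 191.224.128.255) does not contain 191.224.130.228
  191.224.136.0/22 (191.224.136.0 - 191.224.139.255) does not contain 191.224.130.228
  191.228.128.0/19 (191.228.128.0 - 191.228.159.255) does not contain 191.224.130.228
  191.224.0.0/19 (191.224.0.0 - 191.224.31.255) does not contain 191.224.130.228
  191.225.0.0/16 (191.225.0.0 - 191.225.255.255) does not contain 191.224.130.228
Longest matching prefix is /14 -> next hop 116.155.183.148.

116.155.183.148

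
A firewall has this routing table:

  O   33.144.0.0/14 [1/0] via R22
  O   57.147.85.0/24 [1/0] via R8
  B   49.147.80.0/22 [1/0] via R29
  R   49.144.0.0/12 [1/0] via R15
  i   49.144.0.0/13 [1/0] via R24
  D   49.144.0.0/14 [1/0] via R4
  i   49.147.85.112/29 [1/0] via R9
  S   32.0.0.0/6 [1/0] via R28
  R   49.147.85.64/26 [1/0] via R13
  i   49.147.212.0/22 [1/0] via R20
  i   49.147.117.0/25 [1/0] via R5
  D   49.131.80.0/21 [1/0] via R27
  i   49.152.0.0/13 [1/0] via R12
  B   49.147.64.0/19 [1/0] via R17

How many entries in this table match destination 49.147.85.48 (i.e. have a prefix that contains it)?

4

Prefixes containing 49.147.85.48:
  49.144.0.0/12 (49.144.0.0 - 49.159.255.255)
  49.144.0.0/13 (49.144.0.0 - 49.151.255.255)
  49.144.0.0/14 (49.144.0.0 - 49.147.255.255)
  49.147.64.0/19 (49.147.64.0 - 49.147.95.255)
Total matching entries: 4.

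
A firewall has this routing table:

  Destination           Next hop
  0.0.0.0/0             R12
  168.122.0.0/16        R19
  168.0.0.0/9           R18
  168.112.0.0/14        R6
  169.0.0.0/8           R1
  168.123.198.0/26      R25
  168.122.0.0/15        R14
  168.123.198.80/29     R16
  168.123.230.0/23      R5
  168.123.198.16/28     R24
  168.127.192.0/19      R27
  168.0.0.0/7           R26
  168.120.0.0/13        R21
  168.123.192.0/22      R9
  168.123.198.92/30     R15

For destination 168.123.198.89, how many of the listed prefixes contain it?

Prefixes containing 168.123.198.89:
  0.0.0.0/0 (default, matches everything)
  168.0.0.0/7 (168.0.0.0 - 169.255.255.255)
  168.0.0.0/9 (168.0.0.0 - 168.127.255.255)
  168.120.0.0/13 (168.120.0.0 - 168.127.255.255)
  168.122.0.0/15 (168.122.0.0 - 168.123.255.255)
Total matching entries: 5.

5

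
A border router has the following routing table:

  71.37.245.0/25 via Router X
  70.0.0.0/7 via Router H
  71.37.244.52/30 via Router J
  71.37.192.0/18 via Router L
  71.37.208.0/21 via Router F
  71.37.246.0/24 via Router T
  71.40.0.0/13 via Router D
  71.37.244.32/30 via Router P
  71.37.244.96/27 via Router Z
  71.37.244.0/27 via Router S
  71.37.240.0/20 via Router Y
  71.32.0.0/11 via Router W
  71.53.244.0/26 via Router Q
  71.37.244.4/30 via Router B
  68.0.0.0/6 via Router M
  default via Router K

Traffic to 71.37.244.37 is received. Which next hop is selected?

Routes whose prefix contains 71.37.244.37:
  0.0.0.0/0 (default, matches everything) -> Router K
  68.0.0.0/6 (68.0.0.0 - 71.255.255.255) -> Router M
  70.0.0.0/7 (70.0.0.0 - 71.255.255.255) -> Router H
  71.32.0.0/11 (71.32.0.0 - 71.63.255.255) -> Router W
  71.37.192.0/18 (71.37.192.0 - 71.37.255.255) -> Router L
  71.37.240.0/20 (71.37.240.0 - 71.37.255.255) -> Router Y
More-specific entries that do NOT match:
  71.37.244.52/30 (71.37.244.52 - 71.37.244.55) does not contain 71.37.244.37
  71.37.244.32/30 (71.37.244.32 - 71.37.244.35) does not contain 71.37.244.37
  71.37.244.4/30 (71.37.244.4 - 71.37.244.7) does not contain 71.37.244.37
  71.37.244.96/27 (71.37.244.96 - 71.37.244.127) does not contain 71.37.244.37
  71.37.244.0/27 (71.37.244.0 - 71.37.244.31) does not contain 71.37.244.37
  71.53.244.0/26 (71.53.244.0 - 71.53.244.63) does not contain 71.37.244.37
  71.37.245.0/25 (71.37.245.0 - 71.37.245.127) does not contain 71.37.244.37
  71.37.246.0/24 (71.37.246.0 - 71.37.246.255) does not contain 71.37.244.37
  71.37.208.0/21 (71.37.208.0 - 71.37.215.255) does not contain 71.37.244.37
Longest matching prefix is /20 -> next hop Router Y.

Router Y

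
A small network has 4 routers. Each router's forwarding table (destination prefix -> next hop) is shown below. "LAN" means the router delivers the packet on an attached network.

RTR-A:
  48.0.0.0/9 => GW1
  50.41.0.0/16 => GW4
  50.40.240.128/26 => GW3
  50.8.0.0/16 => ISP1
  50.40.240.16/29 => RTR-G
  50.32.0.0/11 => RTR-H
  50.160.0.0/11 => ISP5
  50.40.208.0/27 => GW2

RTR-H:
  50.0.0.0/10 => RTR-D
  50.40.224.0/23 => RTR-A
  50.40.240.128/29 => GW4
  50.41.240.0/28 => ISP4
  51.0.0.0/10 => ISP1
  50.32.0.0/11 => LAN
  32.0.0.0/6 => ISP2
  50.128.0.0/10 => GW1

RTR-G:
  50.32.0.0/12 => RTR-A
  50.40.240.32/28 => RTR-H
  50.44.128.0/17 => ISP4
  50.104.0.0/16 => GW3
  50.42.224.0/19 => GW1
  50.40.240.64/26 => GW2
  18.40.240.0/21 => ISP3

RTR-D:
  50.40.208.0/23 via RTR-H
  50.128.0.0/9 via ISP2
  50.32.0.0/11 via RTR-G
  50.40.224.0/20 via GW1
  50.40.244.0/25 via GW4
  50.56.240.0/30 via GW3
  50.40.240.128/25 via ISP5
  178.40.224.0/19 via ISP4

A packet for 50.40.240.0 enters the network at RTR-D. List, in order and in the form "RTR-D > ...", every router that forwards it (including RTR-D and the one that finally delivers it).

RTR-D > RTR-G > RTR-A > RTR-H

At RTR-D: longest match for 50.40.240.0 is 50.32.0.0/11 -> RTR-G
At RTR-G: longest match for 50.40.240.0 is 50.32.0.0/12 -> RTR-A
At RTR-A: longest match for 50.40.240.0 is 50.32.0.0/11 -> RTR-H
At RTR-H: longest match for 50.40.240.0 is 50.32.0.0/11 -> LAN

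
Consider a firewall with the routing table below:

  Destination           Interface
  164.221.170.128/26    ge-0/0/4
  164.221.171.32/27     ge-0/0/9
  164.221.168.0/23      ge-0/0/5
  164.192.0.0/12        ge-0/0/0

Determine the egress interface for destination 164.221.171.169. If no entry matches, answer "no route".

no route

No entry's prefix contains 164.221.171.169; there is no default route.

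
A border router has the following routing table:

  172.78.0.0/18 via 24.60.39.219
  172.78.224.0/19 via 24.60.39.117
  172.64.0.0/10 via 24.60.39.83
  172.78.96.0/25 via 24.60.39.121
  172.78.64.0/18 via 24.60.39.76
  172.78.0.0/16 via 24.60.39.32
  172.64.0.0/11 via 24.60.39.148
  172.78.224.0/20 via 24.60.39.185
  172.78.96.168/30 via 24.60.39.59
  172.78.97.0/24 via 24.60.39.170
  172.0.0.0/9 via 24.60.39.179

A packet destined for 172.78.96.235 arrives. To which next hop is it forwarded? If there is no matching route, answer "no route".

Routes whose prefix contains 172.78.96.235:
  172.0.0.0/9 (172.0.0.0 - 172.127.255.255) -> 24.60.39.179
  172.64.0.0/10 (172.64.0.0 - 172.127.255.255) -> 24.60.39.83
  172.64.0.0/11 (172.64.0.0 - 172.95.255.255) -> 24.60.39.148
  172.78.0.0/16 (172.78.0.0 - 172.78.255.255) -> 24.60.39.32
  172.78.64.0/18 (172.78.64.0 - 172.78.127.255) -> 24.60.39.76
More-specific entries that do NOT match:
  172.78.96.168/30 (172.78.96.168 - 172.78.96.171) does not contain 172.78.96.235
  172.78.96.0/25 (172.78.96.0 - 172.78.96.127) does not contain 172.78.96.235
  172.78.97.0/24 (172.78.97.0 - 172.78.97.255) does not contain 172.78.96.235
  172.78.224.0/20 (172.78.224.0 - 172.78.239.255) does not contain 172.78.96.235
  172.78.224.0/19 (172.78.224.0 - 172.78.255.255) does not contain 172.78.96.235
Longest matching prefix is /18 -> next hop 24.60.39.76.

24.60.39.76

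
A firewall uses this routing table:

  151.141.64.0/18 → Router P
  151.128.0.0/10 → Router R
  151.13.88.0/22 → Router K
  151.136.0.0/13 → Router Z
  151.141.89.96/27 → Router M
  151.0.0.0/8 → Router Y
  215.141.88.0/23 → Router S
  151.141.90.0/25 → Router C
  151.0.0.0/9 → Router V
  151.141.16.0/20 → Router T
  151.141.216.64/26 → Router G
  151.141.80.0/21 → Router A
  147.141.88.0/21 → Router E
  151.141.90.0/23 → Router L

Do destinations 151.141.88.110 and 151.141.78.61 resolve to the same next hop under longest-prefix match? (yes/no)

yes

151.141.88.110: longest match 151.141.64.0/18 -> Router P
151.141.78.61: longest match 151.141.64.0/18 -> Router P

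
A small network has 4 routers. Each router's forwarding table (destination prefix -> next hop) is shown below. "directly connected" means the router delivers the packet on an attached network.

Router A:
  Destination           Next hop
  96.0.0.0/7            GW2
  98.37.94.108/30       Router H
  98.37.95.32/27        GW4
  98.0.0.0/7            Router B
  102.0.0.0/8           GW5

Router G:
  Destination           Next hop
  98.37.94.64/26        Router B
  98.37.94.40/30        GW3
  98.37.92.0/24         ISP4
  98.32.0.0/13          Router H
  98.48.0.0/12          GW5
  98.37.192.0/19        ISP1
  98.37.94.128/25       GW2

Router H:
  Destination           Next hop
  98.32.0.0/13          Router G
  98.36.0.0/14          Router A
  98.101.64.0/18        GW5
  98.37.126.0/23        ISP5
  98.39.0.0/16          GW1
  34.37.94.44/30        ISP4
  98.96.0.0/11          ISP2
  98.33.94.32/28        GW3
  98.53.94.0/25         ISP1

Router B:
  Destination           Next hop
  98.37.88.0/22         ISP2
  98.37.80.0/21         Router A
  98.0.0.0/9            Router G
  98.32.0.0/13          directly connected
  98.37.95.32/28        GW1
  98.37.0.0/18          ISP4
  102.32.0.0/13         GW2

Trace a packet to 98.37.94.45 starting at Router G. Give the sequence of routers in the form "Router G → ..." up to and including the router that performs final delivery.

Router G → Router H → Router A → Router B

At Router G: longest match for 98.37.94.45 is 98.32.0.0/13 -> Router H
At Router H: longest match for 98.37.94.45 is 98.36.0.0/14 -> Router A
At Router A: longest match for 98.37.94.45 is 98.0.0.0/7 -> Router B
At Router B: longest match for 98.37.94.45 is 98.32.0.0/13 -> directly connected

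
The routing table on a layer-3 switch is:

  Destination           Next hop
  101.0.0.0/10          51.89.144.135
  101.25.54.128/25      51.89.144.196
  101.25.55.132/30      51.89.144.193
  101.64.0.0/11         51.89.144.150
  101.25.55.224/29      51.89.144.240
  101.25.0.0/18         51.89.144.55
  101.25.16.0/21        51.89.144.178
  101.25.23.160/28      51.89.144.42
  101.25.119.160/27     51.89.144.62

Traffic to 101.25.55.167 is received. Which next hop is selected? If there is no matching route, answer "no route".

51.89.144.55

Routes whose prefix contains 101.25.55.167:
  101.0.0.0/10 (101.0.0.0 - 101.63.255.255) -> 51.89.144.135
  101.25.0.0/18 (101.25.0.0 - 101.25.63.255) -> 51.89.144.55
More-specific entries that do NOT match:
  101.25.55.132/30 (101.25.55.132 - 101.25.55.135) does not contain 101.25.55.167
  101.25.55.224/29 (101.25.55.224 - 101.25.55.231) does not contain 101.25.55.167
  101.25.23.160/28 (101.25.23.160 - 101.25.23.175) does not contain 101.25.55.167
  101.25.119.160/27 (101.25.119.160 - 101.25.119.191) does not contain 101.25.55.167
  101.25.54.128/25 (101.25.54.128 - 101.25.54.255) does not contain 101.25.55.167
  101.25.16.0/21 (101.25.16.0 - 101.25.23.255) does not contain 101.25.55.167
Longest matching prefix is /18 -> next hop 51.89.144.55.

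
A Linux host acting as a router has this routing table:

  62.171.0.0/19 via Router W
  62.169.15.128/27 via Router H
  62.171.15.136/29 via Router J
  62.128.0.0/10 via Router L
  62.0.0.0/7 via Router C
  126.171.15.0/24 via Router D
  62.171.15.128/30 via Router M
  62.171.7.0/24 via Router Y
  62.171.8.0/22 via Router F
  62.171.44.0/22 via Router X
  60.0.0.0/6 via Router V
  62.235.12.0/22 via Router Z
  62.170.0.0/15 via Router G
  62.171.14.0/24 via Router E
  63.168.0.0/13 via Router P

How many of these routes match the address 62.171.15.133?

Prefixes containing 62.171.15.133:
  60.0.0.0/6 (60.0.0.0 - 63.255.255.255)
  62.0.0.0/7 (62.0.0.0 - 63.255.255.255)
  62.128.0.0/10 (62.128.0.0 - 62.191.255.255)
  62.170.0.0/15 (62.170.0.0 - 62.171.255.255)
  62.171.0.0/19 (62.171.0.0 - 62.171.31.255)
Total matching entries: 5.

5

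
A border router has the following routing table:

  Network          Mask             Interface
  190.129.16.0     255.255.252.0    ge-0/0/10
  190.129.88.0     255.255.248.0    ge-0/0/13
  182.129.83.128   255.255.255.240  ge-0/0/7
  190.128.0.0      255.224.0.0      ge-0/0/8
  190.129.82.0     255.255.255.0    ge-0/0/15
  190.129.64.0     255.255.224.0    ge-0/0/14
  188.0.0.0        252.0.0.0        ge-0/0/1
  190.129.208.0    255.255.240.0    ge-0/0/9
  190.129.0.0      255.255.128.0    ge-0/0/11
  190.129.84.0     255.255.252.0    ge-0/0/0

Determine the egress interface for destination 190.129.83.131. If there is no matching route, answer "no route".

Routes whose prefix contains 190.129.83.131:
  188.0.0.0/6 (188.0.0.0 - 191.255.255.255) -> ge-0/0/1
  190.128.0.0/11 (190.128.0.0 - 190.159.255.255) -> ge-0/0/8
  190.129.0.0/17 (190.129.0.0 - 190.129.127.255) -> ge-0/0/11
  190.129.64.0/19 (190.129.64.0 - 190.129.95.255) -> ge-0/0/14
More-specific entries that do NOT match:
  182.129.83.128/28 (182.129.83.128 - 182.129.83.143) does not contain 190.129.83.131
  190.129.82.0/24 (190.129.82.0 - 190.129.82.255) does not contain 190.129.83.131
  190.129.16.0/22 (190.129.16.0 - 190.129.19.255) does not contain 190.129.83.131
  190.129.84.0/22 (190.129.84.0 - 190.129.87.255) does not contain 190.129.83.131
  190.129.88.0/21 (190.129.88.0 - 190.129.95.255) does not contain 190.129.83.131
  190.129.208.0/20 (190.129.208.0 - 190.129.223.255) does not contain 190.129.83.131
Longest matching prefix is /19 -> interface ge-0/0/14.

ge-0/0/14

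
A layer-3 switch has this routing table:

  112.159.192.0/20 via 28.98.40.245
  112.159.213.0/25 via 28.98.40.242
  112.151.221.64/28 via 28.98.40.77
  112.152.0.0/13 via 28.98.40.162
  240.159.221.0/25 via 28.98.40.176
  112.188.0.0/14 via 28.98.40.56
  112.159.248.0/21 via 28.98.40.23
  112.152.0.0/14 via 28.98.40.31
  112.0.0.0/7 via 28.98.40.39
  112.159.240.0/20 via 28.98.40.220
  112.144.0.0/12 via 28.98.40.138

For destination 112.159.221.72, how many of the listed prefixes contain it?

3

Prefixes containing 112.159.221.72:
  112.0.0.0/7 (112.0.0.0 - 113.255.255.255)
  112.144.0.0/12 (112.144.0.0 - 112.159.255.255)
  112.152.0.0/13 (112.152.0.0 - 112.159.255.255)
Total matching entries: 3.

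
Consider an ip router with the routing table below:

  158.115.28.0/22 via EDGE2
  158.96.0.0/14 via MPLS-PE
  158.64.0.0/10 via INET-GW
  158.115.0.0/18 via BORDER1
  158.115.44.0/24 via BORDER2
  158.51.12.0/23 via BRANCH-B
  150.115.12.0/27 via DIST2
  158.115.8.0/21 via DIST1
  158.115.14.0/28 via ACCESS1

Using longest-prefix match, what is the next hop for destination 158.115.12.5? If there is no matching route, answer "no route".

Routes whose prefix contains 158.115.12.5:
  158.64.0.0/10 (158.64.0.0 - 158.127.255.255) -> INET-GW
  158.115.0.0/18 (158.115.0.0 - 158.115.63.255) -> BORDER1
  158.115.8.0/21 (158.115.8.0 - 158.115.15.255) -> DIST1
More-specific entries that do NOT match:
  158.115.14.0/28 (158.115.14.0 - 158.115.14.15) does not contain 158.115.12.5
  150.115.12.0/27 (150.115.12.0 - 150.115.12.31) does not contain 158.115.12.5
  158.115.44.0/24 (158.115.44.0 - 158.115.44.255) does not contain 158.115.12.5
  158.51.12.0/23 (158.51.12.0 - 158.51.13.255) does not contain 158.115.12.5
  158.115.28.0/22 (158.115.28.0 - 158.115.31.255) does not contain 158.115.12.5
Longest matching prefix is /21 -> next hop DIST1.

DIST1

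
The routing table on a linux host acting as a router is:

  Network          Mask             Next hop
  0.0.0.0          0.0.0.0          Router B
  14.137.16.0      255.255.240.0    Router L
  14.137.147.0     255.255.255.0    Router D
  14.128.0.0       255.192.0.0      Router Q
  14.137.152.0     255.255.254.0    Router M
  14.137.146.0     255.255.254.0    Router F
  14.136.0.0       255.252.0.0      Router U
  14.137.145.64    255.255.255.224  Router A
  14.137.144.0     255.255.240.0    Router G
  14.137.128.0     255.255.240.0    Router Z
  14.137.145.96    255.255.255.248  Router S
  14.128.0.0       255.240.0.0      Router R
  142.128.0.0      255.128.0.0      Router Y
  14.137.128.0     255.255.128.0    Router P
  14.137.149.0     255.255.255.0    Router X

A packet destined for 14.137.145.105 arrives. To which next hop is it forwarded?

Router G

Routes whose prefix contains 14.137.145.105:
  0.0.0.0/0 (default, matches everything) -> Router B
  14.128.0.0/10 (14.128.0.0 - 14.191.255.255) -> Router Q
  14.128.0.0/12 (14.128.0.0 - 14.143.255.255) -> Router R
  14.136.0.0/14 (14.136.0.0 - 14.139.255.255) -> Router U
  14.137.128.0/17 (14.137.128.0 - 14.137.255.255) -> Router P
  14.137.144.0/20 (14.137.144.0 - 14.137.159.255) -> Router G
More-specific entries that do NOT match:
  14.137.145.96/29 (14.137.145.96 - 14.137.145.103) does not contain 14.137.145.105
  14.137.145.64/27 (14.137.145.64 - 14.137.145.95) does not contain 14.137.145.105
  14.137.147.0/24 (14.137.147.0 - 14.137.147.255) does not contain 14.137.145.105
  14.137.149.0/24 (14.137.149.0 - 14.137.149.255) does not contain 14.137.145.105
  14.137.152.0/23 (14.137.152.0 - 14.137.153.255) does not contain 14.137.145.105
  14.137.146.0/23 (14.137.146.0 - 14.137.147.255) does not contain 14.137.145.105
Longest matching prefix is /20 -> next hop Router G.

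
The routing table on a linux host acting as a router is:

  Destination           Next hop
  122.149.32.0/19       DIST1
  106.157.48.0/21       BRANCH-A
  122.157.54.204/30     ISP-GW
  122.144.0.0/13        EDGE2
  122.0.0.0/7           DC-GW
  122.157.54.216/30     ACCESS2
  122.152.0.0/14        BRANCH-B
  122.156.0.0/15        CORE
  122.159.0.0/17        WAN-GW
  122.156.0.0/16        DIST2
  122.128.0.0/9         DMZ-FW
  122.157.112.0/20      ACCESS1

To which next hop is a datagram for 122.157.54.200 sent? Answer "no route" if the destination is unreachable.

Routes whose prefix contains 122.157.54.200:
  122.0.0.0/7 (122.0.0.0 - 123.255.255.255) -> DC-GW
  122.128.0.0/9 (122.128.0.0 - 122.255.255.255) -> DMZ-FW
  122.156.0.0/15 (122.156.0.0 - 122.157.255.255) -> CORE
More-specific entries that do NOT match:
  122.157.54.204/30 (122.157.54.204 - 122.157.54.207) does not contain 122.157.54.200
  122.157.54.216/30 (122.157.54.216 - 122.157.54.219) does not contain 122.157.54.200
  106.157.48.0/21 (106.157.48.0 - 106.157.55.255) does not contain 122.157.54.200
  122.157.112.0/20 (122.157.112.0 - 122.157.127.255) does not contain 122.157.54.200
  122.149.32.0/19 (122.149.32.0 - 122.149.63.255) does not contain 122.157.54.200
  122.159.0.0/17 (122.159.0.0 - 122.159.127.255) does not contain 122.157.54.200
  122.156.0.0/16 (122.156.0.0 - 122.156.255.255) does not contain 122.157.54.200
Longest matching prefix is /15 -> next hop CORE.

CORE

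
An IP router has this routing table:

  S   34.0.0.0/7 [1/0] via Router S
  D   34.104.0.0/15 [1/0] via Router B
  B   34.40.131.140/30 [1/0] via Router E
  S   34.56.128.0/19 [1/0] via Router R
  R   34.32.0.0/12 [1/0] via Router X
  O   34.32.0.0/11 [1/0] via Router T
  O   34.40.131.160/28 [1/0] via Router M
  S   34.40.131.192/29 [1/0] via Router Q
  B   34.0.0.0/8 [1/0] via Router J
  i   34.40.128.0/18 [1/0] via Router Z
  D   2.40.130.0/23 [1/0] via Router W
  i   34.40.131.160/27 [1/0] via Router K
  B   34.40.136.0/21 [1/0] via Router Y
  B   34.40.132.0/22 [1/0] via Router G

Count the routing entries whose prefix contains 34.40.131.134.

5

Prefixes containing 34.40.131.134:
  34.0.0.0/7 (34.0.0.0 - 35.255.255.255)
  34.0.0.0/8 (34.0.0.0 - 34.255.255.255)
  34.32.0.0/11 (34.32.0.0 - 34.63.255.255)
  34.32.0.0/12 (34.32.0.0 - 34.47.255.255)
  34.40.128.0/18 (34.40.128.0 - 34.40.191.255)
Total matching entries: 5.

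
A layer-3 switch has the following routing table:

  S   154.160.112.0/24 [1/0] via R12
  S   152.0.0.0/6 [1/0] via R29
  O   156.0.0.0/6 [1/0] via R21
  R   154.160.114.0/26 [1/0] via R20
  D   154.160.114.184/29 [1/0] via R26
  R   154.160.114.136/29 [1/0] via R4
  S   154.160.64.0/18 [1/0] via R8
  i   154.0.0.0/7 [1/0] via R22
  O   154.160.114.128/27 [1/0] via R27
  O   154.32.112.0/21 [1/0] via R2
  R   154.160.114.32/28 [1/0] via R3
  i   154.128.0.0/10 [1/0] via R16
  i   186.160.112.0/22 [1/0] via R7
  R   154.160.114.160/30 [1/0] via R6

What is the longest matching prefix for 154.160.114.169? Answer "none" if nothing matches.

154.160.64.0/18

Entries matching 154.160.114.169:
  152.0.0.0/6 (152.0.0.0 - 155.255.255.255)
  154.0.0.0/7 (154.0.0.0 - 155.255.255.255)
  154.128.0.0/10 (154.128.0.0 - 154.191.255.255)
  154.160.64.0/18 (154.160.64.0 - 154.160.127.255)
Most specific is 154.160.64.0/18.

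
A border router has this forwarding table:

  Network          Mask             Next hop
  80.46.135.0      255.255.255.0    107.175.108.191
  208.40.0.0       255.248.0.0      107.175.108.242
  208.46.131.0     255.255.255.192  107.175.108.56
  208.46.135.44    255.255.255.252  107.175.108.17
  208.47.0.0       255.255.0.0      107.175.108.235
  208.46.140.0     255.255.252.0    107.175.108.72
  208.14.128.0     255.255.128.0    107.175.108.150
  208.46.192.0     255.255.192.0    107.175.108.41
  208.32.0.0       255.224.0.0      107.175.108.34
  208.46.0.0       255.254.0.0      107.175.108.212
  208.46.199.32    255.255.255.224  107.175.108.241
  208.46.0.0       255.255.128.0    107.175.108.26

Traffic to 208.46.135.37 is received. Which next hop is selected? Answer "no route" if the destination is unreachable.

107.175.108.212

Routes whose prefix contains 208.46.135.37:
  208.32.0.0/11 (208.32.0.0 - 208.63.255.255) -> 107.175.108.34
  208.40.0.0/13 (208.40.0.0 - 208.47.255.255) -> 107.175.108.242
  208.46.0.0/15 (208.46.0.0 - 208.47.255.255) -> 107.175.108.212
More-specific entries that do NOT match:
  208.46.135.44/30 (208.46.135.44 - 208.46.135.47) does not contain 208.46.135.37
  208.46.199.32/27 (208.46.199.32 - 208.46.199.63) does not contain 208.46.135.37
  208.46.131.0/26 (208.46.131.0 - 208.46.131.63) does not contain 208.46.135.37
  80.46.135.0/24 (80.46.135.0 - 80.46.135.255) does not contain 208.46.135.37
  208.46.140.0/22 (208.46.140.0 - 208.46.143.255) does not contain 208.46.135.37
  208.46.192.0/18 (208.46.192.0 - 208.46.255.255) does not contain 208.46.135.37
  208.14.128.0/17 (208.14.128.0 - 208.14.255.255) does not contain 208.46.135.37
  208.46.0.0/17 (208.46.0.0 - 208.46.127.255) does not contain 208.46.135.37
  208.47.0.0/16 (208.47.0.0 - 208.47.255.255) does not contain 208.46.135.37
Longest matching prefix is /15 -> next hop 107.175.108.212.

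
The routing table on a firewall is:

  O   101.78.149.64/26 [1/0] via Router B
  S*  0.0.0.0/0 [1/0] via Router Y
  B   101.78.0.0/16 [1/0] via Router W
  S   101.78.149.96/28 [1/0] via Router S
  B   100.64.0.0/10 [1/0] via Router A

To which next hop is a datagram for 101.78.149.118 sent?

Routes whose prefix contains 101.78.149.118:
  0.0.0.0/0 (default, matches everything) -> Router Y
  101.78.0.0/16 (101.78.0.0 - 101.78.255.255) -> Router W
  101.78.149.64/26 (101.78.149.64 - 101.78.149.127) -> Router B
More-specific entries that do NOT match:
  101.78.149.96/28 (101.78.149.96 - 101.78.149.111) does not contain 101.78.149.118
Longest matching prefix is /26 -> next hop Router B.

Router B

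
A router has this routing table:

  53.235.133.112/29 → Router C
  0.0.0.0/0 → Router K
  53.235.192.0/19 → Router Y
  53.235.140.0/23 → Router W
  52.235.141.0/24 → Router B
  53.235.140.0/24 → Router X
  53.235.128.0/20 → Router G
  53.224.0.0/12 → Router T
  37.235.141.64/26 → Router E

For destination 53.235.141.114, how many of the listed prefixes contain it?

4

Prefixes containing 53.235.141.114:
  0.0.0.0/0 (default, matches everything)
  53.224.0.0/12 (53.224.0.0 - 53.239.255.255)
  53.235.128.0/20 (53.235.128.0 - 53.235.143.255)
  53.235.140.0/23 (53.235.140.0 - 53.235.141.255)
Total matching entries: 4.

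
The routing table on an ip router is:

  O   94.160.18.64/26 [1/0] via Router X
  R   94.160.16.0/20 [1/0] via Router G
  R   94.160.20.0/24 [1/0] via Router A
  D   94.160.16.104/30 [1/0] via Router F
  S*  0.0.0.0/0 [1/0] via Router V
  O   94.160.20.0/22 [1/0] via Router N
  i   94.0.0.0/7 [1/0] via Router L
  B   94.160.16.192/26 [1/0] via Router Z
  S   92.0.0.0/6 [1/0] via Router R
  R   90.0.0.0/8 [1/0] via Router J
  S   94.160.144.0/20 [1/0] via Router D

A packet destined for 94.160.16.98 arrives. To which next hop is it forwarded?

Router G

Routes whose prefix contains 94.160.16.98:
  0.0.0.0/0 (default, matches everything) -> Router V
  92.0.0.0/6 (92.0.0.0 - 95.255.255.255) -> Router R
  94.0.0.0/7 (94.0.0.0 - 95.255.255.255) -> Router L
  94.160.16.0/20 (94.160.16.0 - 94.160.31.255) -> Router G
More-specific entries that do NOT match:
  94.160.16.104/30 (94.160.16.104 - 94.160.16.107) does not contain 94.160.16.98
  94.160.18.64/26 (94.160.18.64 - 94.160.18.127) does not contain 94.160.16.98
  94.160.16.192/26 (94.160.16.192 - 94.160.16.255) does not contain 94.160.16.98
  94.160.20.0/24 (94.160.20.0 - 94.160.20.255) does not contain 94.160.16.98
  94.160.20.0/22 (94.160.20.0 - 94.160.23.255) does not contain 94.160.16.98
Longest matching prefix is /20 -> next hop Router G.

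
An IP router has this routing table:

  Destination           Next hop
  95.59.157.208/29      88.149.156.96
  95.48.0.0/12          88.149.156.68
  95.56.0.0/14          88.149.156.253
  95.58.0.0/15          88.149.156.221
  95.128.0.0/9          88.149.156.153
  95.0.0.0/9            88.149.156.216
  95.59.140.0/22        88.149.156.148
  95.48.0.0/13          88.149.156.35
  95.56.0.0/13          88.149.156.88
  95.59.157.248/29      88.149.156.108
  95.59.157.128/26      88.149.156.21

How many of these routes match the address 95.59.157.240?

Prefixes containing 95.59.157.240:
  95.0.0.0/9 (95.0.0.0 - 95.127.255.255)
  95.48.0.0/12 (95.48.0.0 - 95.63.255.255)
  95.56.0.0/13 (95.56.0.0 - 95.63.255.255)
  95.56.0.0/14 (95.56.0.0 - 95.59.255.255)
  95.58.0.0/15 (95.58.0.0 - 95.59.255.255)
Total matching entries: 5.

5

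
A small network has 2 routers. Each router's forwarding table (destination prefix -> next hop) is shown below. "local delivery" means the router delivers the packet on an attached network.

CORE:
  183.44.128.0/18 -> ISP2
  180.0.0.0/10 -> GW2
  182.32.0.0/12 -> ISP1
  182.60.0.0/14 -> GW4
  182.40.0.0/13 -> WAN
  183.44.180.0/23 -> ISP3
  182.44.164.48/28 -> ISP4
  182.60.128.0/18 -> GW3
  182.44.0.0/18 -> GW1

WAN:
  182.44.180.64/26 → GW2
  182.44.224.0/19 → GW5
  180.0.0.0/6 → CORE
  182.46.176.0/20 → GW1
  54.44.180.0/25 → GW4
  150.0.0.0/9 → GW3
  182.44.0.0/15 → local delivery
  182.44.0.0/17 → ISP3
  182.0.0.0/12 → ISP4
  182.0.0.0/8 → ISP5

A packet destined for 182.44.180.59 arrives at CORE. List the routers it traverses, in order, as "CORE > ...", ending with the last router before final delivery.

CORE > WAN

At CORE: longest match for 182.44.180.59 is 182.40.0.0/13 -> WAN
At WAN: longest match for 182.44.180.59 is 182.44.0.0/15 -> local delivery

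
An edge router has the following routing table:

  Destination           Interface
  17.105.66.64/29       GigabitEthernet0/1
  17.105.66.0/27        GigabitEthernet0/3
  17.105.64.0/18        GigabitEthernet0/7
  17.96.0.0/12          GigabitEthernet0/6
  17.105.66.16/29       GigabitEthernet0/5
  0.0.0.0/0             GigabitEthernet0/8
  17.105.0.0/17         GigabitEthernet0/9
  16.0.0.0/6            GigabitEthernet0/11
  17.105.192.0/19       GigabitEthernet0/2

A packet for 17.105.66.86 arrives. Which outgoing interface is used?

GigabitEthernet0/7

Routes whose prefix contains 17.105.66.86:
  0.0.0.0/0 (default, matches everything) -> GigabitEthernet0/8
  16.0.0.0/6 (16.0.0.0 - 19.255.255.255) -> GigabitEthernet0/11
  17.96.0.0/12 (17.96.0.0 - 17.111.255.255) -> GigabitEthernet0/6
  17.105.0.0/17 (17.105.0.0 - 17.105.127.255) -> GigabitEthernet0/9
  17.105.64.0/18 (17.105.64.0 - 17.105.127.255) -> GigabitEthernet0/7
More-specific entries that do NOT match:
  17.105.66.64/29 (17.105.66.64 - 17.105.66.71) does not contain 17.105.66.86
  17.105.66.16/29 (17.105.66.16 - 17.105.66.23) does not contain 17.105.66.86
  17.105.66.0/27 (17.105.66.0 - 17.105.66.31) does not contain 17.105.66.86
  17.105.192.0/19 (17.105.192.0 - 17.105.223.255) does not contain 17.105.66.86
Longest matching prefix is /18 -> interface GigabitEthernet0/7.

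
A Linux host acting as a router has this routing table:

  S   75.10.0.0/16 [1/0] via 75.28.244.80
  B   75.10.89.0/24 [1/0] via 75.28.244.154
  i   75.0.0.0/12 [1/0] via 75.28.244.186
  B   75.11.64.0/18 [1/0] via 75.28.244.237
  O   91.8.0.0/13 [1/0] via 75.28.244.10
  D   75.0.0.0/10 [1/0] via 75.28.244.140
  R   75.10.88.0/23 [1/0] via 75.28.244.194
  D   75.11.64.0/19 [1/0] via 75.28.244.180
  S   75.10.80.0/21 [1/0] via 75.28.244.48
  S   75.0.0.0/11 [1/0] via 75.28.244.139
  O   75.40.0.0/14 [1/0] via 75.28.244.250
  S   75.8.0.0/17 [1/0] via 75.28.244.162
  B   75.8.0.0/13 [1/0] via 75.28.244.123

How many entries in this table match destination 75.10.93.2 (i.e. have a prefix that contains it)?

Prefixes containing 75.10.93.2:
  75.0.0.0/10 (75.0.0.0 - 75.63.255.255)
  75.0.0.0/11 (75.0.0.0 - 75.31.255.255)
  75.0.0.0/12 (75.0.0.0 - 75.15.255.255)
  75.8.0.0/13 (75.8.0.0 - 75.15.255.255)
  75.10.0.0/16 (75.10.0.0 - 75.10.255.255)
Total matching entries: 5.

5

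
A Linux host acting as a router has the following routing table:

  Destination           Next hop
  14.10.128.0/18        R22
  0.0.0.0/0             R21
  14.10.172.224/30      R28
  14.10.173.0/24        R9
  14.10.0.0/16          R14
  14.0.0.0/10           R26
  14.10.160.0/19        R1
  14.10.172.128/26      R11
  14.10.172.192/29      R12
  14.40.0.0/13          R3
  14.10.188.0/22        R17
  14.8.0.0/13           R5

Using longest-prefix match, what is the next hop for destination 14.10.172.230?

Routes whose prefix contains 14.10.172.230:
  0.0.0.0/0 (default, matches everything) -> R21
  14.0.0.0/10 (14.0.0.0 - 14.63.255.255) -> R26
  14.8.0.0/13 (14.8.0.0 - 14.15.255.255) -> R5
  14.10.0.0/16 (14.10.0.0 - 14.10.255.255) -> R14
  14.10.128.0/18 (14.10.128.0 - 14.10.191.255) -> R22
  14.10.160.0/19 (14.10.160.0 - 14.10.191.255) -> R1
More-specific entries that do NOT match:
  14.10.172.224/30 (14.10.172.224 - 14.10.172.227) does not contain 14.10.172.230
  14.10.172.192/29 (14.10.172.192 - 14.10.172.199) does not contain 14.10.172.230
  14.10.172.128/26 (14.10.172.128 - 14.10.172.191) does not contain 14.10.172.230
  14.10.173.0/24 (14.10.173.0 - 14.10.173.255) does not contain 14.10.172.230
  14.10.188.0/22 (14.10.188.0 - 14.10.191.255) does not contain 14.10.172.230
Longest matching prefix is /19 -> next hop R1.

R1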